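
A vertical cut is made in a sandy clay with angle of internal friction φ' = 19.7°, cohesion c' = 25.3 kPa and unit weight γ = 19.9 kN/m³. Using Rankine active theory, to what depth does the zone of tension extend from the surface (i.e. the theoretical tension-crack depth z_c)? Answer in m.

3.61 m

K_a = tan²(45° − 19.7°/2) = 0.4958; √K_a = 0.7041.
The active pressure is zero where K_a γ z = 2c√K_a, so z_c = 2c/(γ√K_a) = 2×25.3/(19.9×0.7041) = 3.611 m.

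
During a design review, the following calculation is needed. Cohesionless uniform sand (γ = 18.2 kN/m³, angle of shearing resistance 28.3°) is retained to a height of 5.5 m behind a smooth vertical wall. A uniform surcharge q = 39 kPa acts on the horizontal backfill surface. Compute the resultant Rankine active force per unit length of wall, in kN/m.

K_a = tan²(45° − φ/2) = 0.3568.
Soil triangle: ½ K_a γ H² = 0.5×0.3568×18.2×5.5² = 98.21 kN/m.
Surcharge rectangle: K_a q H = 0.3568×39×5.5 = 76.53 kN/m.
Total = 98.21 + 76.53 = 174.7 kN/m.

175 kN/m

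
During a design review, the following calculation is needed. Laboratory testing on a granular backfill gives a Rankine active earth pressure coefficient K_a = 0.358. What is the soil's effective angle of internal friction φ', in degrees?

28.2°

K_a = tan²(45° − φ/2) ⇒ 45° − φ/2 = arctan(√0.358) = 30.89°.
φ = 2(45° − 30.89°) = 28.21°.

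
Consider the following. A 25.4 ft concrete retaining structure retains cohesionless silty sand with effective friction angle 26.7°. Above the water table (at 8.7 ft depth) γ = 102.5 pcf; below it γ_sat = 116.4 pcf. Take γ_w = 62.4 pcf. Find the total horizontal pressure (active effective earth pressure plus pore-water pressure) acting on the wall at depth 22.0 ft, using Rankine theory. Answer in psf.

K_a = (1 − sin φ)/(1 + sin φ) = 0.3800.
γ' = 116.4 − 62.4 = 54.00 pcf.
Effective vertical stress at 22.0 ft: σ'_v = 102.5×8.7 + 54.00×13.3 = 1610 psf.
σ'_h = K_a σ'_v = 0.3800 × 1610 = 611.7 psf; u = γ_w × 13.3 = 829.9 psf.
Total σ_h = 611.7 + 829.9 = 1442 psf.

1440 psf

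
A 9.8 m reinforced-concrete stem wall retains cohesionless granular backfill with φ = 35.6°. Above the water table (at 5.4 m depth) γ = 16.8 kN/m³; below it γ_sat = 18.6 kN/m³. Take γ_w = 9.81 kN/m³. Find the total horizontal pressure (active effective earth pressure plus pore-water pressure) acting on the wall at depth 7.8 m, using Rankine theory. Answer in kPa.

53.1 kPa

K_a = (1 − sin φ)/(1 + sin φ) = 0.2641.
γ' = 18.6 − 9.81 = 8.790 kN/m³.
Effective vertical stress at 7.8 m: σ'_v = 16.8×5.4 + 8.790×2.40 = 111.8 kPa.
σ'_h = K_a σ'_v = 0.2641 × 111.8 = 29.53 kPa; u = γ_w × 2.40 = 23.54 kPa.
Total σ_h = 29.53 + 23.54 = 53.08 kPa.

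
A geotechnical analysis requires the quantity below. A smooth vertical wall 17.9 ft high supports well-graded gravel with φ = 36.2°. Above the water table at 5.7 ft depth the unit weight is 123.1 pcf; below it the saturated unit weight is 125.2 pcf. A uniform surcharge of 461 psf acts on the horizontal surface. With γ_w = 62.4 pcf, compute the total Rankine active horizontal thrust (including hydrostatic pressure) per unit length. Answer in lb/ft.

10700 lb/ft

K_a = tan²(45° − φ/2) = 0.2574.
γ' = 125.2 − 62.4 = 62.80 pcf. h₂ = H − d_w = 12.2 ft.
σ'_h: at surface K_a·q = 118.7; at WT K_a(q+γd_w) = 299.3; at base K_a(q+γd_w+γ'h₂) = 496.4 psf.
P₁ = ½(118.7+299.3)×5.7 = 1191; P₂ = ½(299.3+496.4)×12.2 = 4854; P_w = ½γ_w h₂² = 4644.
Total = 1191+4854+4644 = 10690 lb/ft.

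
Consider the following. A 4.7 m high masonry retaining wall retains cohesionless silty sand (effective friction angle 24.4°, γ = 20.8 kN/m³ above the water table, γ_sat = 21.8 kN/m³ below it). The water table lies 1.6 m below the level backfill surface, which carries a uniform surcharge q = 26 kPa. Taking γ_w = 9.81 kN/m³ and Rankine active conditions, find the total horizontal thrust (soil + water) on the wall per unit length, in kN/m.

K_a = tan²(45° − φ/2) = 0.4153.
γ' = 21.8 − 9.81 = 11.99 kN/m³. h₂ = H − d_w = 3.1 m.
σ'_h: at surface K_a·q = 10.80; at WT K_a(q+γd_w) = 24.62; at base K_a(q+γd_w+γ'h₂) = 40.06 kPa.
P₁ = ½(10.80+24.62)×1.6 = 28.34; P₂ = ½(24.62+40.06)×3.1 = 100.3; P_w = ½γ_w h₂² = 47.14.
Total = 28.34+100.3+47.14 = 175.7 kN/m.

176 kN/m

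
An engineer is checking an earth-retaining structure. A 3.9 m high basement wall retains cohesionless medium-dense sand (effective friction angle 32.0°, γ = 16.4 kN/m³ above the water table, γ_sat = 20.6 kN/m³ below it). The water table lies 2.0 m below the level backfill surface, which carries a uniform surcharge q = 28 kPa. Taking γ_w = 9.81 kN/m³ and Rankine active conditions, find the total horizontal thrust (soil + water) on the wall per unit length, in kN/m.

K_a = tan²(45° − φ/2) = 0.3073.
γ' = 20.6 − 9.81 = 10.79 kN/m³. h₂ = H − d_w = 1.9 m.
σ'_h: at surface K_a·q = 8.603; at WT K_a(q+γd_w) = 18.68; at base K_a(q+γd_w+γ'h₂) = 24.98 kPa.
P₁ = ½(8.603+18.68)×2.0 = 27.28; P₂ = ½(18.68+24.98)×1.9 = 41.48; P_w = ½γ_w h₂² = 17.71.
Total = 27.28+41.48+17.71 = 86.47 kN/m.

86.5 kN/m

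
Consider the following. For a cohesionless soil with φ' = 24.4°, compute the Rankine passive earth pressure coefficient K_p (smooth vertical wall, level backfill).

K_p = (1 + sin φ)/(1 − sin φ) = tan²(45° + 24.4°/2) = 2.408.

2.41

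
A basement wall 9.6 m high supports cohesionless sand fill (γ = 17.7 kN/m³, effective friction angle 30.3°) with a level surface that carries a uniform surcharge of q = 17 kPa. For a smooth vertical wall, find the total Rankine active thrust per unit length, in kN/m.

322 kN/m

K_a = tan²(45° − φ/2) = 0.3293.
Soil triangle: ½ K_a γ H² = 0.5×0.3293×17.7×9.6² = 268.6 kN/m.
Surcharge rectangle: K_a q H = 0.3293×17×9.6 = 53.75 kN/m.
Total = 268.6 + 53.75 = 322.3 kN/m.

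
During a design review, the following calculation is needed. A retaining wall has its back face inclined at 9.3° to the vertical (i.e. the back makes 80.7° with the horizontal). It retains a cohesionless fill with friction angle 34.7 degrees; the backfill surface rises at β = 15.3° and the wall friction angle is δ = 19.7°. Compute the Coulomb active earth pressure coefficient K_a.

0.395

K_a = sin²(α+φ) / [sin²α · sin(α−δ) · (1 + √{sin(φ+δ)sin(φ−β) / (sin(α−δ)sin(α+β))})²].
With α = 80.7°, φ = 34.7°, δ = 19.7°, β = 15.3°: K_a = 0.3951.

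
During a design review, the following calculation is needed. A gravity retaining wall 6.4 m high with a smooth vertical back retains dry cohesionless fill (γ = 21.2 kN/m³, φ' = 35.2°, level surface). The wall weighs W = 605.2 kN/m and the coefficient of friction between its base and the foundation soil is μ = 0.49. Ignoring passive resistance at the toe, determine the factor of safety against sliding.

K_a = tan²(45° − 35.2°/2) = 0.2687.
P_a = ½K_aγH² = 0.5×0.2687×21.2×6.4² = 116.7 kN/m, acting at H/3 = 2.133 m above the base.
FS_sliding = μW / P_a = 0.49×605.2 / 116.7 = 2.542.

2.54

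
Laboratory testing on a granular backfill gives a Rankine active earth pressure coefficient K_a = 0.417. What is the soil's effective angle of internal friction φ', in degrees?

24.3°

K_a = tan²(45° − φ/2) ⇒ 45° − φ/2 = arctan(√0.417) = 32.85°.
φ = 2(45° − 32.85°) = 24.29°.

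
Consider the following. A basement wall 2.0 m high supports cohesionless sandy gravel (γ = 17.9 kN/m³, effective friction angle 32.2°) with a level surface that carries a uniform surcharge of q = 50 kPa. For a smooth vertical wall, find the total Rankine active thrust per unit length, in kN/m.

K_a = tan²(45° − φ/2) = 0.3047.
Soil triangle: ½ K_a γ H² = 0.5×0.3047×17.9×2.0² = 10.91 kN/m.
Surcharge rectangle: K_a q H = 0.3047×50×2.0 = 30.47 kN/m.
Total = 10.91 + 30.47 = 41.38 kN/m.

41.4 kN/m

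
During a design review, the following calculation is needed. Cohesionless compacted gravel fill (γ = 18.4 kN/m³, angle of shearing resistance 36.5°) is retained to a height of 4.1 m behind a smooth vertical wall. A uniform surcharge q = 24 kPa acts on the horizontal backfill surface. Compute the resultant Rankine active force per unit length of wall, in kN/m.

64.3 kN/m

K_a = tan²(45° − φ/2) = 0.2541.
Soil triangle: ½ K_a γ H² = 0.5×0.2541×18.4×4.1² = 39.29 kN/m.
Surcharge rectangle: K_a q H = 0.2541×24×4.1 = 25.00 kN/m.
Total = 39.29 + 25.00 = 64.29 kN/m.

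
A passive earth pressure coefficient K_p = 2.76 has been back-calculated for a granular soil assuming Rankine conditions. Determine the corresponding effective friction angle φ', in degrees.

27.9°

K_p = (1+sin φ)/(1−sin φ) ⇒ sin φ = (K_p − 1)/(K_p + 1) = 0.4681.
φ = arcsin(0.4681) = 27.91°.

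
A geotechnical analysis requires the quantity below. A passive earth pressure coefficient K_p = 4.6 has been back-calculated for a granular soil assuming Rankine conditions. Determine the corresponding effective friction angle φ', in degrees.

40.0°

K_p = (1+sin φ)/(1−sin φ) ⇒ sin φ = (K_p − 1)/(K_p + 1) = 0.6429.
φ = arcsin(0.6429) = 40.01°.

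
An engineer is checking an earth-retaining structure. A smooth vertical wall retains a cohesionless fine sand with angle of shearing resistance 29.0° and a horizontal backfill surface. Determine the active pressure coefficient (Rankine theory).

K_a = (1 − sin φ)/(1 + sin φ) = (1 − sin 29.0°)/(1 + sin 29.0°) = 0.3470.

0.347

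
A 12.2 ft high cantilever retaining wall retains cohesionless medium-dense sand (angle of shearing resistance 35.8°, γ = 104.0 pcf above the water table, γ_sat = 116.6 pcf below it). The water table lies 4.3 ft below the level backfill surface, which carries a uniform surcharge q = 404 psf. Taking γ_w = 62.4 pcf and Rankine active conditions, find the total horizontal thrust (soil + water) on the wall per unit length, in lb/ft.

4860 lb/ft

K_a = tan²(45° − φ/2) = 0.2619.
γ' = 116.6 − 62.4 = 54.20 pcf. h₂ = H − d_w = 7.9 ft.
σ'_h: at surface K_a·q = 105.8; at WT K_a(q+γd_w) = 222.9; at base K_a(q+γd_w+γ'h₂) = 335.0 psf.
P₁ = ½(105.8+222.9)×4.3 = 706.7; P₂ = ½(222.9+335.0)×7.9 = 2204; P_w = ½γ_w h₂² = 1947.
Total = 706.7+2204+1947 = 4858 lb/ft.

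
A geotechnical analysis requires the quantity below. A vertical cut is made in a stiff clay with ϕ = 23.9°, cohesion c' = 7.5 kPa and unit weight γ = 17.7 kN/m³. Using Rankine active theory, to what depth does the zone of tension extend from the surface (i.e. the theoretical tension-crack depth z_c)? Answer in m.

K_a = tan²(45° − 23.9°/2) = 0.4233; √K_a = 0.6506.
The active pressure is zero where K_a γ z = 2c√K_a, so z_c = 2c/(γ√K_a) = 2×7.5/(17.7×0.6506) = 1.302 m.

1.30 m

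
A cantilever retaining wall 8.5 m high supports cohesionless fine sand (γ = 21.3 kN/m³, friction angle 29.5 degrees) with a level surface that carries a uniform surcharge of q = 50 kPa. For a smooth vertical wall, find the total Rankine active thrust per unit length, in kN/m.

K_a = tan²(45° − φ/2) = 0.3401.
Soil triangle: ½ K_a γ H² = 0.5×0.3401×21.3×8.5² = 261.7 kN/m.
Surcharge rectangle: K_a q H = 0.3401×50×8.5 = 144.5 kN/m.
Total = 261.7 + 144.5 = 406.2 kN/m.

406 kN/m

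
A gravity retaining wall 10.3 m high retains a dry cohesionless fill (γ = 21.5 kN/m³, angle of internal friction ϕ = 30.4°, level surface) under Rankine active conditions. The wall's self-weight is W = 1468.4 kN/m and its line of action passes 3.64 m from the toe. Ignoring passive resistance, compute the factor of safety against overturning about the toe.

4.16

K_a = tan²(45° − 30.4°/2) = 0.3280.
P_a = ½K_aγH² = 0.5×0.3280×21.5×10.3² = 374.1 kN/m, acting at H/3 = 3.433 m above the base.
Overturning moment M_o = P_a × H/3 = 374.1 × 3.433 = 1284.
Resisting moment M_r = W × 3.64 = 1468.4 × 3.64 = 5345.
FS_overturning = M_r/M_o = 5345/1284 = 4.162.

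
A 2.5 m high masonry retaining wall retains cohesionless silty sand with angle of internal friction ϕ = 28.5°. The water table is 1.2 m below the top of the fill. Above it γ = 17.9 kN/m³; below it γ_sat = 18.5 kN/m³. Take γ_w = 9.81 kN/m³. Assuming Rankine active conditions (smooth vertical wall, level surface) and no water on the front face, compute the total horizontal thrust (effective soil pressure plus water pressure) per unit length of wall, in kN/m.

25.3 kN/m

K_a = tan²(45° − φ/2) = 0.3540.
γ' = 18.5 − 9.81 = 8.690 kN/m³. Depth below WT = 1.3 m.
σ'_h at WT = K_a γ d_w = 7.603 kPa; at base = 7.603 + K_a γ' × 1.3 = 11.60 kPa.
P₁ (0–1.2 m) = ½×7.603×1.2 = 4.562. P₂ (1.2–2.5 m) = ½(7.603+11.60)×1.3 = 12.48.
P_w = ½ γ_w h₂² = 0.5×9.81×1.3² = 8.289. Total = 4.562+12.48+8.289 = 25.33 kN/m.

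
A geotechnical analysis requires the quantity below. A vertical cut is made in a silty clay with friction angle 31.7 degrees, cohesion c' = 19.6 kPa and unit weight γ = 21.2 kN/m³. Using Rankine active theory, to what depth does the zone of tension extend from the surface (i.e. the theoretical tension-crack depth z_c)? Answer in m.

K_a = tan²(45° − 31.7°/2) = 0.3111; √K_a = 0.5577.
The active pressure is zero where K_a γ z = 2c√K_a, so z_c = 2c/(γ√K_a) = 2×19.6/(21.2×0.5577) = 3.315 m.

3.32 m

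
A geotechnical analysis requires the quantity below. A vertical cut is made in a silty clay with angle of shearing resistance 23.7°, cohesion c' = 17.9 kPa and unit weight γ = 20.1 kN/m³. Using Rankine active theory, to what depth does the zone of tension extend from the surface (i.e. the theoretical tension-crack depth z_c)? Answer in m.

2.73 m

K_a = tan²(45° − 23.7°/2) = 0.4266; √K_a = 0.6531.
The active pressure is zero where K_a γ z = 2c√K_a, so z_c = 2c/(γ√K_a) = 2×17.9/(20.1×0.6531) = 2.727 m.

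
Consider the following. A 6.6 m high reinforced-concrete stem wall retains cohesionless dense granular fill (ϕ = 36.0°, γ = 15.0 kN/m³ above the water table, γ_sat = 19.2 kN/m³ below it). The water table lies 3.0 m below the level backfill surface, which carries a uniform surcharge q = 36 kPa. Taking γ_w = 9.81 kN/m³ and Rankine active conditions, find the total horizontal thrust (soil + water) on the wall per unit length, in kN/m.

K_a = tan²(45° − φ/2) = 0.2596.
γ' = 19.2 − 9.81 = 9.390 kN/m³. h₂ = H − d_w = 3.6 m.
σ'_h: at surface K_a·q = 9.346; at WT K_a(q+γd_w) = 21.03; at base K_a(q+γd_w+γ'h₂) = 29.80 kPa.
P₁ = ½(9.346+21.03)×3.0 = 45.56; P₂ = ½(21.03+29.80)×3.6 = 91.50; P_w = ½γ_w h₂² = 63.57.
Total = 45.56+91.50+63.57 = 200.6 kN/m.

201 kN/m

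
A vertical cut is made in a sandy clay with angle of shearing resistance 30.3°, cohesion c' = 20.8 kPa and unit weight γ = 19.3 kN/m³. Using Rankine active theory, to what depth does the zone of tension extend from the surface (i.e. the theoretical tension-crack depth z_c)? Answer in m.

K_a = tan²(45° − 30.3°/2) = 0.3293; √K_a = 0.5739.
The active pressure is zero where K_a γ z = 2c√K_a, so z_c = 2c/(γ√K_a) = 2×20.8/(19.3×0.5739) = 3.756 m.

3.76 m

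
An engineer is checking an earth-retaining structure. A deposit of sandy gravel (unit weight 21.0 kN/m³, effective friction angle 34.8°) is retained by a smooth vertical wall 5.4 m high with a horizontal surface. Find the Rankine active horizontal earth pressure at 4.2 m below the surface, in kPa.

K_a = (1 − sin φ)/(1 + sin φ) = 0.2733.
σ_h = K_a γ z = 0.2733 × 21.0 × 4.2 = 24.11 kPa.

24.1 kPa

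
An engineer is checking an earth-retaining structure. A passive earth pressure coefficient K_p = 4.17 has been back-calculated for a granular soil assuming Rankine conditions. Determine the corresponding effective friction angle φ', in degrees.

K_p = (1+sin φ)/(1−sin φ) ⇒ sin φ = (K_p − 1)/(K_p + 1) = 0.6132.
φ = arcsin(0.6132) = 37.82°.

37.8°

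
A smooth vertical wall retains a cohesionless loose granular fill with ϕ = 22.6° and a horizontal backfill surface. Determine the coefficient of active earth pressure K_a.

K_a = (1 − sin φ)/(1 + sin φ) = (1 − sin 22.6°)/(1 + sin 22.6°) = 0.4448.

0.445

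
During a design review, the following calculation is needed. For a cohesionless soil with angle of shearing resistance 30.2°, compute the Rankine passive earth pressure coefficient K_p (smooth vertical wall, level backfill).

K_p = (1 + sin φ)/(1 − sin φ) = tan²(45° + 30.2°/2) = 3.024.

3.02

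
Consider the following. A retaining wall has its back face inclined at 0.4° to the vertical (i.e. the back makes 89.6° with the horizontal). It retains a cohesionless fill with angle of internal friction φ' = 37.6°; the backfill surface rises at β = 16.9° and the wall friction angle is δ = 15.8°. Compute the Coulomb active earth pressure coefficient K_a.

0.273

K_a = sin²(α+φ) / [sin²α · sin(α−δ) · (1 + √{sin(φ+δ)sin(φ−β) / (sin(α−δ)sin(α+β))})²].
With α = 89.6°, φ = 37.6°, δ = 15.8°, β = 16.9°: K_a = 0.2732.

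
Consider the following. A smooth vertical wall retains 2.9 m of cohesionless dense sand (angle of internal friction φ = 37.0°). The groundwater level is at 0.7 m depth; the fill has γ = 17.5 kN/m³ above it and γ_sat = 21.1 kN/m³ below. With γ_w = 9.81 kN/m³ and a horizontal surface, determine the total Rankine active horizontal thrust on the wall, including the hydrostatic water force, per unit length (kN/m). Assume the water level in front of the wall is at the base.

38.3 kN/m

K_a = tan²(45° − φ/2) = 0.2486.
γ' = 21.1 − 9.81 = 11.29 kN/m³. Depth below WT = 2.2 m.
σ'_h at WT = K_a γ d_w = 3.045 kPa; at base = 3.045 + K_a γ' × 2.2 = 9.219 kPa.
P₁ (0–0.7 m) = ½×3.045×0.7 = 1.066. P₂ (0.7–2.9 m) = ½(3.045+9.219)×2.2 = 13.49.
P_w = ½ γ_w h₂² = 0.5×9.81×2.2² = 23.74. Total = 1.066+13.49+23.74 = 38.30 kN/m.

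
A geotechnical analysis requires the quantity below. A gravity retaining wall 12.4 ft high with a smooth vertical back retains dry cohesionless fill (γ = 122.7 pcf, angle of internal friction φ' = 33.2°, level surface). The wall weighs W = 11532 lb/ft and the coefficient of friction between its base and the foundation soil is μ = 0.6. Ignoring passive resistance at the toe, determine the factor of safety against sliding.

2.51

K_a = tan²(45° − 33.2°/2) = 0.2924.
P_a = ½K_aγH² = 0.5×0.2924×122.7×12.4² = 2758 lb/ft, acting at H/3 = 4.133 ft above the base.
FS_sliding = μW / P_a = 0.6×11532 / 2758 = 2.509.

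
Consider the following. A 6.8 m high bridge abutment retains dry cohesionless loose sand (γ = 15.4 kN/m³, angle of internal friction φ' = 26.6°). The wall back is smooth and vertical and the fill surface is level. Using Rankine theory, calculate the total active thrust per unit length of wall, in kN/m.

136 kN/m

K_a = tan²(45° − φ/2) = 0.3814.
P_a = ½ K_a γ H² = 0.5 × 0.3814 × 15.4 × 6.8² = 135.8 kN/m.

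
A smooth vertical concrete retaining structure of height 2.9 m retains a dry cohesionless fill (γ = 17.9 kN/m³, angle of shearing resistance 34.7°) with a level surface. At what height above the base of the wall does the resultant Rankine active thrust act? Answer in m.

K_a = 0.2745.
The pressure distribution is triangular, so the resultant acts at H/3 above the base = 2.9/3 = 0.9667 m.

0.967 m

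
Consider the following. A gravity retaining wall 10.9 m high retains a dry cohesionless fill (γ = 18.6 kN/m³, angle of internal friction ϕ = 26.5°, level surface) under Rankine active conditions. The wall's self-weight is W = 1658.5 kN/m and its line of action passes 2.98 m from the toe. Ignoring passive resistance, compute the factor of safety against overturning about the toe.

K_a = tan²(45° − 26.5°/2) = 0.3829.
P_a = ½K_aγH² = 0.5×0.3829×18.6×10.9² = 423.1 kN/m, acting at H/3 = 3.633 m above the base.
Overturning moment M_o = P_a × H/3 = 423.1 × 3.633 = 1537.
Resisting moment M_r = W × 2.98 = 1658.5 × 2.98 = 4942.
FS_overturning = M_r/M_o = 4942/1537 = 3.215.

3.21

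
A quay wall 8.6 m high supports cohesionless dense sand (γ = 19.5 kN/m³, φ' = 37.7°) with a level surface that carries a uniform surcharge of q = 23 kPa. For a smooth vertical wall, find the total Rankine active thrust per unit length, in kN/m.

K_a = tan²(45° − φ/2) = 0.2411.
Soil triangle: ½ K_a γ H² = 0.5×0.2411×19.5×8.6² = 173.8 kN/m.
Surcharge rectangle: K_a q H = 0.2411×23×8.6 = 47.68 kN/m.
Total = 173.8 + 47.68 = 221.5 kN/m.

222 kN/m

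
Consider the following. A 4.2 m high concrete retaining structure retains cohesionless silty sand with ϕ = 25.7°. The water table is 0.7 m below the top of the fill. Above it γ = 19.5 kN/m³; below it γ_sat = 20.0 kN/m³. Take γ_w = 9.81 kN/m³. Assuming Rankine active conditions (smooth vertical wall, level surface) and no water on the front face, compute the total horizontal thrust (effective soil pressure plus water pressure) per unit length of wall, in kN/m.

106 kN/m

K_a = tan²(45° − φ/2) = 0.3950.
γ' = 20.0 − 9.81 = 10.19 kN/m³. Depth below WT = 3.5 m.
σ'_h at WT = K_a γ d_w = 5.392 kPa; at base = 5.392 + K_a γ' × 3.5 = 19.48 kPa.
P₁ (0–0.7 m) = ½×5.392×0.7 = 1.887. P₂ (0.7–4.2 m) = ½(5.392+19.48)×3.5 = 43.53.
P_w = ½ γ_w h₂² = 0.5×9.81×3.5² = 60.09. Total = 1.887+43.53+60.09 = 105.5 kN/m.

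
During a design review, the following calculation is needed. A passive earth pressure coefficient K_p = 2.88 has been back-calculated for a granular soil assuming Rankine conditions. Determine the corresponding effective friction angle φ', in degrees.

29.0°

K_p = (1+sin φ)/(1−sin φ) ⇒ sin φ = (K_p − 1)/(K_p + 1) = 0.4845.
φ = arcsin(0.4845) = 28.98°.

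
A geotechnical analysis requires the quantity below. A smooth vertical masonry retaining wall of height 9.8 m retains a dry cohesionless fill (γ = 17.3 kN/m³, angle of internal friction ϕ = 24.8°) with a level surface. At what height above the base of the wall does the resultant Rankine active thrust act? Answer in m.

K_a = 0.4090.
The pressure distribution is triangular, so the resultant acts at H/3 above the base = 9.8/3 = 3.267 m.

3.27 m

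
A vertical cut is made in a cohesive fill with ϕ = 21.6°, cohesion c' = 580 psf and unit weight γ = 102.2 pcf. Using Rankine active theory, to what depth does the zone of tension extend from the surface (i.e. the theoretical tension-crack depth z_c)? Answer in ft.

K_a = tan²(45° − 21.6°/2) = 0.4619; √K_a = 0.6796.
The active pressure is zero where K_a γ z = 2c√K_a, so z_c = 2c/(γ√K_a) = 2×580/(102.2×0.6796) = 16.70 ft.

16.7 ft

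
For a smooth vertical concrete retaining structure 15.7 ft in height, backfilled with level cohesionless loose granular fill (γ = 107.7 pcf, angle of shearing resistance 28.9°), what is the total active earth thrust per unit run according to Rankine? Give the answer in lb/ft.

4620 lb/ft

K_a = tan²(45° − φ/2) = 0.3484.
P_a = ½ K_a γ H² = 0.5 × 0.3484 × 107.7 × 15.7² = 4624 lb/ft.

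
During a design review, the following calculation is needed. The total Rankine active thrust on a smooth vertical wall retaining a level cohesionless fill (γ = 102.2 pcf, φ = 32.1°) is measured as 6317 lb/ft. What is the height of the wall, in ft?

K_a = 0.3060. P_a = ½ K_a γ H² ⇒ H = √(2P_a/(K_a γ)).
H = √(2×6317/(0.3060×102.2)) = 20.10 ft.

20.1 ft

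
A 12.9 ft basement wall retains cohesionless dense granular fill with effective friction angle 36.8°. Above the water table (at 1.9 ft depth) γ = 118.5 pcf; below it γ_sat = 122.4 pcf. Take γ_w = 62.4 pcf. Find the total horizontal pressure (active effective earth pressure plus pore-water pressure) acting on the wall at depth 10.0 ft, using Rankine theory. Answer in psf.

K_a = (1 − sin φ)/(1 + sin φ) = 0.2508.
γ' = 122.4 − 62.4 = 60.00 pcf.
Effective vertical stress at 10.0 ft: σ'_v = 118.5×1.9 + 60.00×8.10 = 711.2 psf.
σ'_h = K_a σ'_v = 0.2508 × 711.2 = 178.3 psf; u = γ_w × 8.10 = 505.4 psf.
Total σ_h = 178.3 + 505.4 = 683.8 psf.

684 psf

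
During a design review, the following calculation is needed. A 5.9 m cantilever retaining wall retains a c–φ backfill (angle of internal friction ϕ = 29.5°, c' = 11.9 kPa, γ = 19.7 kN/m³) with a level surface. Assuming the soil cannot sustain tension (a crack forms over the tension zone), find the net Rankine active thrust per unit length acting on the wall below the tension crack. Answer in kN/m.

49.1 kN/m

K_a = 0.3401; √K_a = 0.5832.
Tension-crack depth z_c = 2c/(γ√K_a) = 2×11.9/(19.7×0.5832) = 2.072 m.
σ_a at base = K_a γ H − 2c√K_a = 0.3401×19.7×5.9 − 2×11.9×0.5832 = 25.65 kPa.
P_a = ½ × 25.65 × (H − z_c) = 0.5×25.65×3.828 = 49.10 kN/m.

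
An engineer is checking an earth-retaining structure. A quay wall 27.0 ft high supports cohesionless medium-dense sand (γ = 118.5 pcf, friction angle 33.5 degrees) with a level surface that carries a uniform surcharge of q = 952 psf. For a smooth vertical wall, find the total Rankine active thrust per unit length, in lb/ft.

19900 lb/ft

K_a = tan²(45° − φ/2) = 0.2887.
Soil triangle: ½ K_a γ H² = 0.5×0.2887×118.5×27.0² = 12470 lb/ft.
Surcharge rectangle: K_a q H = 0.2887×952×27.0 = 7421 lb/ft.
Total = 12470 + 7421 = 19890 lb/ft.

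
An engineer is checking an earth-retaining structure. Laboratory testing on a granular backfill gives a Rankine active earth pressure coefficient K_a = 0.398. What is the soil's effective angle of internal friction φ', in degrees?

25.5°

K_a = tan²(45° − φ/2) ⇒ 45° − φ/2 = arctan(√0.398) = 32.25°.
φ = 2(45° − 32.25°) = 25.51°.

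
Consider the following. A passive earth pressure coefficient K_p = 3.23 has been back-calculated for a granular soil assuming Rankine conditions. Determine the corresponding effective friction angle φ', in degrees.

31.8°

K_p = (1+sin φ)/(1−sin φ) ⇒ sin φ = (K_p − 1)/(K_p + 1) = 0.5272.
φ = arcsin(0.5272) = 31.82°.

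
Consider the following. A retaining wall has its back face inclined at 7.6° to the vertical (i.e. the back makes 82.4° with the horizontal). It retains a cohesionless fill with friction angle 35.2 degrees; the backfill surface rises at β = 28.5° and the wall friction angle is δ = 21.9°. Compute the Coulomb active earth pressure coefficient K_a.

0.506

K_a = sin²(α+φ) / [sin²α · sin(α−δ) · (1 + √{sin(φ+δ)sin(φ−β) / (sin(α−δ)sin(α+β))})²].
With α = 82.4°, φ = 35.2°, δ = 21.9°, β = 28.5°: K_a = 0.5061.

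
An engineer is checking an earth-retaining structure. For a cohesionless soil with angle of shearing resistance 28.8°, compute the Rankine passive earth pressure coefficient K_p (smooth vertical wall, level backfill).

K_p = (1 + sin φ)/(1 − sin φ) = tan²(45° + 28.8°/2) = 2.859.

2.86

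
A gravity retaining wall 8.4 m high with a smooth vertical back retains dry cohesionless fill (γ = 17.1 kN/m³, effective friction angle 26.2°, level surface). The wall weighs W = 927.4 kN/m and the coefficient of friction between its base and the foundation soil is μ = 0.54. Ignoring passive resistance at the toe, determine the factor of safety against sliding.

K_a = tan²(45° − 26.2°/2) = 0.3874.
P_a = ½K_aγH² = 0.5×0.3874×17.1×8.4² = 233.7 kN/m, acting at H/3 = 2.800 m above the base.
FS_sliding = μW / P_a = 0.54×927.4 / 233.7 = 2.143.

2.14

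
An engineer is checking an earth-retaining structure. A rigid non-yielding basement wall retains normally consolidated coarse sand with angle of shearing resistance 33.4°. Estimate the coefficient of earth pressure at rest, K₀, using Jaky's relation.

0.450

K₀ = 1 − sin φ' = 1 − sin 33.4° = 0.4495.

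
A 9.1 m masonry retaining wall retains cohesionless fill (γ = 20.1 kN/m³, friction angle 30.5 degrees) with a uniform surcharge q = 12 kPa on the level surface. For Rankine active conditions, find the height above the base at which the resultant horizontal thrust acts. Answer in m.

K_a = 0.3267.
Triangular part P₁ = ½K_aγH² = 271.9 at H/3 = 3.033 m; rectangular part P₂ = K_a q H = 35.67 at H/2 = 4.550 m.
ȳ = (P₁·3.033 + P₂·4.550)/(P₁+P₂) = 3.209 m.

3.21 m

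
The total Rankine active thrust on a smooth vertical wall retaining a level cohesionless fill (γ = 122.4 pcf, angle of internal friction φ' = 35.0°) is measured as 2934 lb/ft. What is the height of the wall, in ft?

K_a = 0.2710. P_a = ½ K_a γ H² ⇒ H = √(2P_a/(K_a γ)).
H = √(2×2934/(0.2710×122.4)) = 13.30 ft.

13.3 ft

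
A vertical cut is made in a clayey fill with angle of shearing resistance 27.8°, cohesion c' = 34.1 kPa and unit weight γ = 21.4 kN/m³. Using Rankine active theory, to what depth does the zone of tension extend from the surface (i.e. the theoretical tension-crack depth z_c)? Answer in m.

K_a = tan²(45° − 27.8°/2) = 0.3639; √K_a = 0.6032.
The active pressure is zero where K_a γ z = 2c√K_a, so z_c = 2c/(γ√K_a) = 2×34.1/(21.4×0.6032) = 5.283 m.

5.28 m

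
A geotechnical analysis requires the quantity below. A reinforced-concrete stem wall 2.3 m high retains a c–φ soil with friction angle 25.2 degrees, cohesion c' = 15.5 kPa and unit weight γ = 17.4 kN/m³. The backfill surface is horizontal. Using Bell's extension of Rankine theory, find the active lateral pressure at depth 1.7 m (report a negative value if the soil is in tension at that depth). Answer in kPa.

-7.76 kPa

K_a = (1 − sin φ)/(1 + sin φ) = 0.4027.
σ_a = K_a γ z − 2c√K_a = 0.4027×17.4×1.7 − 2×15.5×0.6346 = -7.760 kPa.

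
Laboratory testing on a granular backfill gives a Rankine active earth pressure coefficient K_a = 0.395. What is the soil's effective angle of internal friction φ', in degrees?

K_a = tan²(45° − φ/2) ⇒ 45° − φ/2 = arctan(√0.395) = 32.15°.
φ = 2(45° − 32.15°) = 25.70°.

25.7°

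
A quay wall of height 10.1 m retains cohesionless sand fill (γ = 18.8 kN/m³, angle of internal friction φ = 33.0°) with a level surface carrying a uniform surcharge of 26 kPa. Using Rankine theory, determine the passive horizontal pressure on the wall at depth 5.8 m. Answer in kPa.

K_p = (1 + sin φ)/(1 − sin φ) = 3.392.
σ_v = γz + q = 18.8 × 5.8 + 26 = 135.0 kPa.
σ_h = K_p σ_v = 3.392 × 135.0 = 458.1 kPa.

458 kPa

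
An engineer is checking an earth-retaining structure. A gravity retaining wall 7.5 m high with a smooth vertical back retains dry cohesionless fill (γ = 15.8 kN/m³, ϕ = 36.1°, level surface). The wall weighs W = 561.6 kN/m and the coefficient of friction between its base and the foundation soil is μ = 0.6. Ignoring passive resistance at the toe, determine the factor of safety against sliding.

2.93

K_a = tan²(45° − 36.1°/2) = 0.2585.
P_a = ½K_aγH² = 0.5×0.2585×15.8×7.5² = 114.9 kN/m, acting at H/3 = 2.500 m above the base.
FS_sliding = μW / P_a = 0.6×561.6 / 114.9 = 2.933.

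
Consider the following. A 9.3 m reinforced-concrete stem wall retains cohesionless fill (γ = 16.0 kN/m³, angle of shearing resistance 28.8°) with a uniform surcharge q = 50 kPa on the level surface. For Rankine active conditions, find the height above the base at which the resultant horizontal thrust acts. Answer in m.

K_a = 0.3498.
Triangular part P₁ = ½K_aγH² = 242.0 at H/3 = 3.100 m; rectangular part P₂ = K_a q H = 162.6 at H/2 = 4.650 m.
ȳ = (P₁·3.100 + P₂·4.650)/(P₁+P₂) = 3.723 m.

3.72 m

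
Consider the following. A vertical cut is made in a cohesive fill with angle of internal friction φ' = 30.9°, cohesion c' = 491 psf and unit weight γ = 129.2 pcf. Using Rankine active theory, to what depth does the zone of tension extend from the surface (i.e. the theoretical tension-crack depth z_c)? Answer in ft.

K_a = tan²(45° − 30.9°/2) = 0.3214; √K_a = 0.5669.
The active pressure is zero where K_a γ z = 2c√K_a, so z_c = 2c/(γ√K_a) = 2×491/(129.2×0.5669) = 13.41 ft.

13.4 ft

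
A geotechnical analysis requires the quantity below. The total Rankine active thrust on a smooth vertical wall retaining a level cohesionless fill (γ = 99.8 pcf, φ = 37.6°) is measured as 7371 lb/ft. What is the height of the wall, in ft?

K_a = 0.2421. P_a = ½ K_a γ H² ⇒ H = √(2P_a/(K_a γ)).
H = √(2×7371/(0.2421×99.8)) = 24.70 ft.

24.7 ft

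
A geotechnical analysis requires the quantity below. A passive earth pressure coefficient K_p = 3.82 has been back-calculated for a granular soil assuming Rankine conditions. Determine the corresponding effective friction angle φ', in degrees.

35.8°

K_p = (1+sin φ)/(1−sin φ) ⇒ sin φ = (K_p − 1)/(K_p + 1) = 0.5851.
φ = arcsin(0.5851) = 35.81°.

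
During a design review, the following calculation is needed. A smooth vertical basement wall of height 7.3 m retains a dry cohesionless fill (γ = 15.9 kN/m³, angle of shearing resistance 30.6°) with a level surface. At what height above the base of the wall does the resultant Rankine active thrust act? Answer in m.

2.43 m

K_a = 0.3253.
The pressure distribution is triangular, so the resultant acts at H/3 above the base = 7.3/3 = 2.433 m.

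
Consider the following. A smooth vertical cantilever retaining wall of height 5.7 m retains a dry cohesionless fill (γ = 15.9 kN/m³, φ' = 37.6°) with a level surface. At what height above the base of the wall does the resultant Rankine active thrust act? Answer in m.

1.90 m

K_a = 0.2421.
The pressure distribution is triangular, so the resultant acts at H/3 above the base = 5.7/3 = 1.900 m.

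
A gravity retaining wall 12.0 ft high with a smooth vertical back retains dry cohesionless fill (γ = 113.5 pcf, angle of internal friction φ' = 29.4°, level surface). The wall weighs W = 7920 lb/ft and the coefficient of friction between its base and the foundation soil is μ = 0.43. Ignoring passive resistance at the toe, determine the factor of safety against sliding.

K_a = tan²(45° − 29.4°/2) = 0.3415.
P_a = ½K_aγH² = 0.5×0.3415×113.5×12.0² = 2790 lb/ft, acting at H/3 = 4.000 ft above the base.
FS_sliding = μW / P_a = 0.43×7920 / 2790 = 1.220.

1.22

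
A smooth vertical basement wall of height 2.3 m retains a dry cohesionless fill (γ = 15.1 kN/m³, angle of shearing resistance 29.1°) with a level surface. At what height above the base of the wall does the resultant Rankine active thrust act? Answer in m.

K_a = 0.3456.
The pressure distribution is triangular, so the resultant acts at H/3 above the base = 2.3/3 = 0.7667 m.

0.767 m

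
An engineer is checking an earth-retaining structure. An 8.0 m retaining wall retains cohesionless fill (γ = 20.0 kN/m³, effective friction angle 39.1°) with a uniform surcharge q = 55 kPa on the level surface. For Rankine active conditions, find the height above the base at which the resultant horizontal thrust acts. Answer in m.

K_a = 0.2265.
Triangular part P₁ = ½K_aγH² = 145.0 at H/3 = 2.667 m; rectangular part P₂ = K_a q H = 99.65 at H/2 = 4.000 m.
ȳ = (P₁·2.667 + P₂·4.000)/(P₁+P₂) = 3.210 m.

3.21 m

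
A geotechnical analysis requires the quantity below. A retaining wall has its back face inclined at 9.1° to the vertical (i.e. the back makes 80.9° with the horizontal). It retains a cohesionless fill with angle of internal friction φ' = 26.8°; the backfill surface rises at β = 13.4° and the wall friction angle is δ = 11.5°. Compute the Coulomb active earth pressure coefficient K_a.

K_a = sin²(α+φ) / [sin²α · sin(α−δ) · (1 + √{sin(φ+δ)sin(φ−β) / (sin(α−δ)sin(α+β))})²].
With α = 80.9°, φ = 26.8°, δ = 11.5°, β = 13.4°: K_a = 0.5130.

0.513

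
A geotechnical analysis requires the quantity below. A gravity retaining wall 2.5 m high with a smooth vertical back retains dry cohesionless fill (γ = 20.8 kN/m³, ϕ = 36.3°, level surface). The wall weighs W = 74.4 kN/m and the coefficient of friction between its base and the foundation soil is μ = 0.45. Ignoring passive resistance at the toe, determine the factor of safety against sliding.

2.01

K_a = tan²(45° − 36.3°/2) = 0.2563.
P_a = ½K_aγH² = 0.5×0.2563×20.8×2.5² = 16.66 kN/m, acting at H/3 = 0.8333 m above the base.
FS_sliding = μW / P_a = 0.45×74.4 / 16.66 = 2.010.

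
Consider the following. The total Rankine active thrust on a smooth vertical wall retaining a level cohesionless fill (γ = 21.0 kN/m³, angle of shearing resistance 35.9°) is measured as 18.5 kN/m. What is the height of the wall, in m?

2.60 m

K_a = 0.2607. P_a = ½ K_a γ H² ⇒ H = √(2P_a/(K_a γ)).
H = √(2×18.5/(0.2607×21.0)) = 2.599 m.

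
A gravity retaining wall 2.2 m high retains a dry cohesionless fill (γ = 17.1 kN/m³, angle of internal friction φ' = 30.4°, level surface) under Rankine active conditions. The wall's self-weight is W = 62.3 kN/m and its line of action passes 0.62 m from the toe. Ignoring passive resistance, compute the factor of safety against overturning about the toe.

3.88

K_a = tan²(45° − 30.4°/2) = 0.3280.
P_a = ½K_aγH² = 0.5×0.3280×17.1×2.2² = 13.57 kN/m, acting at H/3 = 0.7333 m above the base.
Overturning moment M_o = P_a × H/3 = 13.57 × 0.7333 = 9.953.
Resisting moment M_r = W × 0.62 = 62.3 × 0.62 = 38.63.
FS_overturning = M_r/M_o = 38.63/9.953 = 3.881.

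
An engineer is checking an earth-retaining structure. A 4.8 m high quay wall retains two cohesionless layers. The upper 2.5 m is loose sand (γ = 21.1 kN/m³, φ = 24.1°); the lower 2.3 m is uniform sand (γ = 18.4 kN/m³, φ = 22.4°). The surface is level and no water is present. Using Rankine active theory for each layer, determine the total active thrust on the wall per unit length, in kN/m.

K_a1 = tan²(45°−24.1°/2) = 0.4201; K_a2 = tan²(45°−22.4°/2) = 0.4482.
Layer 1: σ at base = K_a1 γ₁ h₁ = 22.16 kPa; P₁ = ½×22.16×2.5 = 27.70.
Layer 2: σ_v at top = γ₁h₁ = 52.75; σ_h top = K_a2×52.75 = 23.64; σ_h base = K_a2×(52.75+18.4×2.3) = 42.61.
P₂ = ½(23.64+42.61)×2.3 = 76.18. Total P_a = 27.70+76.18 = 103.9 kN/m.

104 kN/m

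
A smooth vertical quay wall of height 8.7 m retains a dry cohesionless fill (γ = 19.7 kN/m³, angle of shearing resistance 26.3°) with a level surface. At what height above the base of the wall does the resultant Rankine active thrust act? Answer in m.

K_a = 0.3859.
The pressure distribution is triangular, so the resultant acts at H/3 above the base = 8.7/3 = 2.900 m.

2.90 m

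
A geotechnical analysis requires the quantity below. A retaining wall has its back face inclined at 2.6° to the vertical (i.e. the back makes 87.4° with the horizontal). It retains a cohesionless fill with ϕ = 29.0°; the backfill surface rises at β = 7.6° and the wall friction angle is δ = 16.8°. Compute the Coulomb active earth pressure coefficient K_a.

0.365

K_a = sin²(α+φ) / [sin²α · sin(α−δ) · (1 + √{sin(φ+δ)sin(φ−β) / (sin(α−δ)sin(α+β))})²].
With α = 87.4°, φ = 29.0°, δ = 16.8°, β = 7.6°: K_a = 0.3652.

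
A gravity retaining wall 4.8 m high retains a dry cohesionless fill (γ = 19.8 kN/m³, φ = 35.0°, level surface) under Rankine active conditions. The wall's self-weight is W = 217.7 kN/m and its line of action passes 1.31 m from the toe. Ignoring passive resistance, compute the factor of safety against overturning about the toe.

K_a = tan²(45° − 35.0°/2) = 0.2710.
P_a = ½K_aγH² = 0.5×0.2710×19.8×4.8² = 61.81 kN/m, acting at H/3 = 1.600 m above the base.
Overturning moment M_o = P_a × H/3 = 61.81 × 1.600 = 98.90.
Resisting moment M_r = W × 1.31 = 217.7 × 1.31 = 285.2.
FS_overturning = M_r/M_o = 285.2/98.90 = 2.884.

2.88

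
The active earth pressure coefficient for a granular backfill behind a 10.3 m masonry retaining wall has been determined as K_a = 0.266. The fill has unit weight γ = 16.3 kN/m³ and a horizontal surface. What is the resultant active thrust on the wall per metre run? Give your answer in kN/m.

P = ½ K_a γ H² = 0.5 × 0.266 × 16.3 × 10.3² = 230.0 kN/m.

230 kN/m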